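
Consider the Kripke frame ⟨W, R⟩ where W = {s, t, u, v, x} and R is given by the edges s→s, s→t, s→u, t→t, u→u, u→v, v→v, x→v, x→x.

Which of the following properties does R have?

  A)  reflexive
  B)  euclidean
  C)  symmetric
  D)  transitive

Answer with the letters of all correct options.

(A) reflexive: each world relates to itself.
(B) not euclidean: s R t and s R s but not t R s.
(C) not symmetric: s R t but not t R s.
(D) not transitive: s R u and u R v but not s R v.

A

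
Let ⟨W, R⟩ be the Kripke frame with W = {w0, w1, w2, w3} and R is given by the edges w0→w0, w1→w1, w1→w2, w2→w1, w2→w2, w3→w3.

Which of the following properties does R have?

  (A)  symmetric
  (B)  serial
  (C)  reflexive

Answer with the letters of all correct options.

A, B, C

(A) symmetric: every R-edge is matched by its reverse.
(B) serial: every world has an R-successor.
(C) reflexive: each world relates to itself.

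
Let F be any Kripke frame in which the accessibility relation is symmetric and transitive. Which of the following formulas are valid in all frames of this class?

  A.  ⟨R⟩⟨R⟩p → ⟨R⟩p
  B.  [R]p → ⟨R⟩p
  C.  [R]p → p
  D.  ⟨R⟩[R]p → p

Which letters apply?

A, D

A symmetric transitive relation is euclidean (uRv and uRw give vRu by symmetry, then vRw by transitivity).
(A) ⟨R⟩⟨R⟩p → ⟨R⟩p is the dual of axiom 4; it is valid on a frame exactly when R is transitive. Every such R is transitive, so valid.
(B) [R]p → ⟨R⟩p (axiom D) characterises the serial frames. Such an R need not be serial — not valid.
(C) [R]p → p is axiom T, which corresponds to reflexivity. Such an R need not be reflexive — not valid.
(D) ⟨R⟩[R]p → p is the dual of axiom B; it is valid on a frame exactly when R is symmetric. Every such R is symmetric, so valid.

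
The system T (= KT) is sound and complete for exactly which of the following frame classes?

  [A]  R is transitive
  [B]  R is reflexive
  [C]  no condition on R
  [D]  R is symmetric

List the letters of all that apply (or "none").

B

(A) this class determines K4, not T (= KT).
(B) T (= KT) is sound and complete for exactly this class.
(C) this class determines K, not T (= KT).
(D) this class determines KB, not T (= KT).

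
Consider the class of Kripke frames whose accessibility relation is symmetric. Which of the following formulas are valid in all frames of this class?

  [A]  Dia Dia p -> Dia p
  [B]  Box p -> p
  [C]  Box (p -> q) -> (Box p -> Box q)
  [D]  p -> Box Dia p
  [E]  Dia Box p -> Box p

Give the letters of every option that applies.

(A) Dia Dia p -> Dia p (the dual of axiom 4) characterises the transitive frames. Such an R need not be transitive — not valid.
(B) axiom T: valid iff R is reflexive. Such an R need not be reflexive — not valid.
(C) Box (p -> q) -> (Box p -> Box q) is axiom K, valid on every Kripke frame — valid.
(D) p -> Box Dia p is axiom B, which corresponds to symmetry. Every such R is symmetric — valid.
(E) Dia Box p -> Box p (the dual of axiom 5) characterises the euclidean frames. Such an R need not be euclidean — not valid.

C, D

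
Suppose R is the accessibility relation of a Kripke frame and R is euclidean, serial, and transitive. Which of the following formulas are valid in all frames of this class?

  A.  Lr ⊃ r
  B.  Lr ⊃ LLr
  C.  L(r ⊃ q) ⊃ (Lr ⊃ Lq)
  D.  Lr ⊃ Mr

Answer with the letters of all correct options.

B, C, D

(A) Lr ⊃ r is axiom T; it is valid on a frame exactly when R is reflexive. Such an R need not be reflexive, so not valid.
(B) Lr ⊃ LLr is axiom 4; it is valid on a frame exactly when R is transitive. Every such R is transitive, so valid.
(C) L(r ⊃ q) ⊃ (Lr ⊃ Lq) is the K axiom; it holds on all frames — valid.
(D) Lr ⊃ Mr (axiom D) characterises the serial frames. Every such R is serial — valid.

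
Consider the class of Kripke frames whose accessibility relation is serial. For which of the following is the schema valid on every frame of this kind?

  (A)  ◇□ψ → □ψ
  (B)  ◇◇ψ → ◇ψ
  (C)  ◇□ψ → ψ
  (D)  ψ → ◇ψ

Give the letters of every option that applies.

(A) ◇□ψ → □ψ is the dual of axiom 5; it is valid on a frame exactly when R is euclidean. Such an R need not be euclidean, so not valid.
(B) the dual of axiom 4: valid iff R is transitive. Such an R need not be transitive — not valid.
(C) ◇□ψ → ψ is the dual of axiom B; it is valid on a frame exactly when R is symmetric. Such an R need not be symmetric, so not valid.
(D) ψ → ◇ψ is the dual of axiom T, which corresponds to reflexivity. Such an R need not be reflexive — not valid.

none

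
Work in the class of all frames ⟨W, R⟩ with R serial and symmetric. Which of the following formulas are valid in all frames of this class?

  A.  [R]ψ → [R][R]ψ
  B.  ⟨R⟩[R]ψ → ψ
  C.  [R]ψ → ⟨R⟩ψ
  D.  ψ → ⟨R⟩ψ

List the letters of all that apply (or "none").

B, C

(A) [R]ψ → [R][R]ψ is axiom 4, which corresponds to transitivity. Such an R need not be transitive — not valid.
(B) the dual of axiom B: valid iff R is symmetric. Every such R is symmetric — valid.
(C) axiom D: valid iff R is serial. Every such R is serial — valid.
(D) the dual of axiom T: valid iff R is reflexive. Such an R need not be reflexive — not valid.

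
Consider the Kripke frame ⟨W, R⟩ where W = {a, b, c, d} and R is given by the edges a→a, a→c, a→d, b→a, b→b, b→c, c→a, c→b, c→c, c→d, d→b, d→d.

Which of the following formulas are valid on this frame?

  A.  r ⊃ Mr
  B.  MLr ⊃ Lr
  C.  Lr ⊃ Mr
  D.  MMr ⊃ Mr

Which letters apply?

A, C

R is reflexive: each world relates to itself.
R is not transitive: a R c and c R b but not a R b.
R is not euclidean: a R d and a R a but not d R a.
R is serial: every world has an R-successor.
(A) r ⊃ Mr is the dual of axiom T, which corresponds to reflexivity. R is reflexive — valid.
(B) MLr ⊃ Lr (the dual of axiom 5) characterises the euclidean frames. R is not euclidean — not valid.
(C) Lr ⊃ Mr is axiom D, which corresponds to seriality. R is serial — valid.
(D) MMr ⊃ Mr is the dual of axiom 4; it is valid on a frame exactly when R is transitive. R is not transitive, so not valid.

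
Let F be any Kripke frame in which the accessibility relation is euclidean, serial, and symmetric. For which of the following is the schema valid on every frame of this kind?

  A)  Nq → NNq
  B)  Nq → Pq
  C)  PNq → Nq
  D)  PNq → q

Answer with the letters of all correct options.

Serial, symmetric and euclidean together give transitive (from symmetry + euclidean) and then reflexive; the relation is an equivalence.
(A) Nq → NNq is axiom 4; it is valid on a frame exactly when R is transitive. Every such R is transitive, so valid.
(B) Nq → Pq is axiom D, which corresponds to seriality. Every such R is serial — valid.
(C) PNq → Nq is the dual of axiom 5, which corresponds to the euclidean property. Every such R is euclidean — valid.
(D) PNq → q is the dual of axiom B; it is valid on a frame exactly when R is symmetric. Every such R is symmetric, so valid.

A, B, C, D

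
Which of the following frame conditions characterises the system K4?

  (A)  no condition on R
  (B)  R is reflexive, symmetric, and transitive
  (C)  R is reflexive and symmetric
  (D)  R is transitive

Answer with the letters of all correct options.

(A) this class determines K, not K4.
(B) this class determines S5, not K4.
(C) this class determines B (= KTB), not K4.
(D) K4 is sound and complete for exactly this class.

D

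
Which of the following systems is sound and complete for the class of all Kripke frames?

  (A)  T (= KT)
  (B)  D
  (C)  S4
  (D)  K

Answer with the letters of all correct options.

D

(A) T (= KT) is determined by the class of reflexive frames.
(B) D is determined by the class of serial frames.
(C) S4 is determined by the class of reflexive and transitive frames.
(D) K is determined by exactly this class.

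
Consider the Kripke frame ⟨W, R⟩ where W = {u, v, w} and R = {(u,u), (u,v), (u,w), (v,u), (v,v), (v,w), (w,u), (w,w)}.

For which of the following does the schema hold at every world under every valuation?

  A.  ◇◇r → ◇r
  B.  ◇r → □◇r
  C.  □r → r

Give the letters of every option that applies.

C

R is reflexive: each world relates to itself.
R is not transitive: w R u and u R v but not w R v.
R is not euclidean: u R w and u R v but not w R v.
(A) ◇◇r → ◇r is the dual of axiom 4, which corresponds to transitivity. R is not transitive — not valid.
(B) ◇r → □◇r is axiom 5; it is valid on a frame exactly when R is euclidean. R is not euclidean, so not valid.
(C) □r → r is axiom T, which corresponds to reflexivity. R is reflexive — valid.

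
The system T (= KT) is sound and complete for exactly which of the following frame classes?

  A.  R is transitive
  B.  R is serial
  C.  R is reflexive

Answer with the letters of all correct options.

(A) this class determines K4, not T (= KT).
(B) this class determines D, not T (= KT).
(C) T (= KT) is sound and complete for exactly this class.

C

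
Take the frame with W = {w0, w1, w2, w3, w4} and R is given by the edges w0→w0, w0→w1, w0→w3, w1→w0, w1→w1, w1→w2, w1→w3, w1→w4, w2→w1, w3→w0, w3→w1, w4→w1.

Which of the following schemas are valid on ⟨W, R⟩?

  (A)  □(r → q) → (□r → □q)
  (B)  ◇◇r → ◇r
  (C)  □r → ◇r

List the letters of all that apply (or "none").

A, C

R is not transitive: w0 R w1 and w1 R w2 but not w0 R w2.
R is serial: every world has an R-successor.
(A) □(r → q) → (□r → □q) is the K axiom; it holds on all frames — valid.
(B) the dual of axiom 4: valid iff R is transitive. R is not transitive — not valid.
(C) axiom D: valid iff R is serial. R is serial — valid.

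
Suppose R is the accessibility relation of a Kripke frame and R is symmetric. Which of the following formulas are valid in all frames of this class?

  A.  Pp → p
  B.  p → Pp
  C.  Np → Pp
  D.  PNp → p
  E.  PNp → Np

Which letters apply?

D

(A) Pp → p (the converse of T) corresponds to R being a subset of the identity. Such an R need not be a subset of the identity, so not valid.
(B) p → Pp is the dual of axiom T; it is valid on a frame exactly when R is reflexive. Such an R need not be reflexive, so not valid.
(C) Np → Pp is axiom D; it is valid on a frame exactly when R is serial. Such an R need not be serial, so not valid.
(D) PNp → p (the dual of axiom B) characterises the symmetric frames. Every such R is symmetric — valid.
(E) PNp → Np (the dual of axiom 5) characterises the euclidean frames. Such an R need not be euclidean — not valid.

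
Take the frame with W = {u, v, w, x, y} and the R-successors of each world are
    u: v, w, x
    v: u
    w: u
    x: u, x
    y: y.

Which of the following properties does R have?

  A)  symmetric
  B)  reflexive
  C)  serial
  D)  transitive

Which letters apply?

A, C

(A) symmetric: every R-edge is matched by its reverse.
(B) not reflexive: not u R u.
(C) serial: every world has an R-successor.
(D) not transitive: u R v and v R u but not u R u.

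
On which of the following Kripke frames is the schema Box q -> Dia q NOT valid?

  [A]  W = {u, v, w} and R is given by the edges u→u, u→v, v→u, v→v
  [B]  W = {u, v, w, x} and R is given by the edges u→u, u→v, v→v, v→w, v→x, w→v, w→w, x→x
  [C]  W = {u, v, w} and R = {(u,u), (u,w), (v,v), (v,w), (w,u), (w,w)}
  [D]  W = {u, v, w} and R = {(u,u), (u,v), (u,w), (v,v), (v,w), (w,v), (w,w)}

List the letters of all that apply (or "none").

The schema Box q -> Dia q is axiom D; it is valid on a frame iff R is serial.
(A) R is not serial (w has no R-successor), so the schema fails here.
(B) R is serial (every world has an R-successor), so the schema is valid here.
(C) R is serial (every world has an R-successor), so the schema is valid here.
(D) R is serial (every world has an R-successor), so the schema is valid here.

A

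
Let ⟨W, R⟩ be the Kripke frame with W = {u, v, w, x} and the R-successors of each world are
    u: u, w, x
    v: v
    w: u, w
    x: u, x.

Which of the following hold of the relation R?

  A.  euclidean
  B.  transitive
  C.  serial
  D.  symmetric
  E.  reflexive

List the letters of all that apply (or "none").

(A) not euclidean: u R w and u R x but not w R x.
(B) not transitive: w R u and u R x but not w R x.
(C) serial: every world has an R-successor.
(D) symmetric: every R-edge is matched by its reverse.
(E) reflexive: each world relates to itself.

C, D, E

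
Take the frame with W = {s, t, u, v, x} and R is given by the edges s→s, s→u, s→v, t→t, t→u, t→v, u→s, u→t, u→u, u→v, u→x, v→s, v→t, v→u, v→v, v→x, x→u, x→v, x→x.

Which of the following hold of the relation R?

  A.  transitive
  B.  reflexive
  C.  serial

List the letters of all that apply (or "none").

B, C

(A) not transitive: s R u and u R t but not s R t.
(B) reflexive: each world relates to itself.
(C) serial: every world has an R-successor.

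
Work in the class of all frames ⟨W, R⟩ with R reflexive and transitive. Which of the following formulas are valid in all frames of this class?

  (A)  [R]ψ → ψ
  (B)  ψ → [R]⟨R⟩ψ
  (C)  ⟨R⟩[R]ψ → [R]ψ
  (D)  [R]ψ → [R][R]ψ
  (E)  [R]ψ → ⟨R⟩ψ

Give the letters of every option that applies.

Reflexive relations are serial.
(A) [R]ψ → ψ (axiom T) characterises the reflexive frames. Every such R is reflexive — valid.
(B) axiom B: valid iff R is symmetric. Such an R need not be symmetric — not valid.
(C) ⟨R⟩[R]ψ → [R]ψ (the dual of axiom 5) characterises the euclidean frames. Such an R need not be euclidean — not valid.
(D) axiom 4: valid iff R is transitive. Every such R is transitive — valid.
(E) [R]ψ → ⟨R⟩ψ is axiom D, which corresponds to seriality. Every such R is serial — valid.

A, D, E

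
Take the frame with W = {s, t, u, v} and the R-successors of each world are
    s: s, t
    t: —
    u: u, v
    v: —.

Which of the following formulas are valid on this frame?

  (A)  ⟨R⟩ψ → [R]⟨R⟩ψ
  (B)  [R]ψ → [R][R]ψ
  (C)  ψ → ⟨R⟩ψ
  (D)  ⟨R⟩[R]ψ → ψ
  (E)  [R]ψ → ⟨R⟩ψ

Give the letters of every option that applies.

R is not reflexive: not t R t.
R is not symmetric: s R t but not t R s.
R is transitive: R is closed under composition.
R is not euclidean: s R t and s R s but not t R s.
R is not serial: t has no R-successor.
(A) ⟨R⟩ψ → [R]⟨R⟩ψ (axiom 5) characterises the euclidean frames. R is not euclidean — not valid.
(B) axiom 4: valid iff R is transitive. R is transitive — valid.
(C) ψ → ⟨R⟩ψ is the dual of axiom T, which corresponds to reflexivity. R is not reflexive — not valid.
(D) the dual of axiom B: valid iff R is symmetric. R is not symmetric — not valid.
(E) [R]ψ → ⟨R⟩ψ is axiom D; it is valid on a frame exactly when R is serial. R is not serial, so not valid.

B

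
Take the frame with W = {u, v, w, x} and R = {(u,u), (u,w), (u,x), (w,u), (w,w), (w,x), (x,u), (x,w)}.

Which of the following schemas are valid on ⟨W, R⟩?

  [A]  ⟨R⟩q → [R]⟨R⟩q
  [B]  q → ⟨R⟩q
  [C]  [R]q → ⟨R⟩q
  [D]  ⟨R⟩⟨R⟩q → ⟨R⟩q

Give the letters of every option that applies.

R is not reflexive: not v R v.
R is not transitive: x R u and u R x but not x R x.
R is not euclidean: u R x and u R x but not x R x.
R is not serial: v has no R-successor.
(A) axiom 5: valid iff R is euclidean. R is not euclidean — not valid.
(B) the dual of axiom T: valid iff R is reflexive. R is not reflexive — not valid.
(C) axiom D: valid iff R is serial. R is not serial — not valid.
(D) the dual of axiom 4: valid iff R is transitive. R is not transitive — not valid.

none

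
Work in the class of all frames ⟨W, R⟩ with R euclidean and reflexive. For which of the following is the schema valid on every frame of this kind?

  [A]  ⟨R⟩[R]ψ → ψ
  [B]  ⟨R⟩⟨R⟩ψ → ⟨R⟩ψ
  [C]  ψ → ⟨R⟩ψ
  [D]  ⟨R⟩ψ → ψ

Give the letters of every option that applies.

A reflexive euclidean relation is also symmetric (from wRw and wRv the euclidean condition gives vRw) and hence transitive; it is an equivalence relation.
(A) ⟨R⟩[R]ψ → ψ (the dual of axiom B) characterises the symmetric frames. Every such R is symmetric — valid.
(B) ⟨R⟩⟨R⟩ψ → ⟨R⟩ψ (the dual of axiom 4) characterises the transitive frames. Every such R is transitive — valid.
(C) ψ → ⟨R⟩ψ (the dual of axiom T) characterises the reflexive frames. Every such R is reflexive — valid.
(D) ⟨R⟩ψ → ψ (the converse of T) corresponds to R being a subset of the identity. Such an R need not be a subset of the identity, so not valid.

A, B, C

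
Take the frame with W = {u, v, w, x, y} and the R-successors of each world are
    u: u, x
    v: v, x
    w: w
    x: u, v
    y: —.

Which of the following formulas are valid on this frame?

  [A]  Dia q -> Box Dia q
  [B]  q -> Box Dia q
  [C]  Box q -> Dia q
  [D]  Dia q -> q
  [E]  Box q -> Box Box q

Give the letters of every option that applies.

R is symmetric: every R-edge is matched by its reverse.
R is not transitive: u R x and x R v but not u R v.
R is not euclidean: x R u and x R v but not u R v.
R is not serial: y has no R-successor.
R is not a subset of the identity: u R x with u ≠ x.
(A) axiom 5: valid iff R is euclidean. R is not euclidean — not valid.
(B) axiom B: valid iff R is symmetric. R is symmetric — valid.
(C) axiom D: valid iff R is serial. R is not serial — not valid.
(D) Dia q -> q is the converse of T; it holds exactly when R ⊆ identity. Here R ⊄ identity — not valid.
(E) Box q -> Box Box q is axiom 4; it is valid on a frame exactly when R is transitive. R is not transitive, so not valid.

B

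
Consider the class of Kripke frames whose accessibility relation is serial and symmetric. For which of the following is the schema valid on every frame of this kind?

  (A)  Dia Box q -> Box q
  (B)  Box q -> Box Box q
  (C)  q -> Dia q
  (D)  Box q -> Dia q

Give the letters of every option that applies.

D

(A) Dia Box q -> Box q (the dual of axiom 5) characterises the euclidean frames. Such an R need not be euclidean — not valid.
(B) axiom 4: valid iff R is transitive. Such an R need not be transitive — not valid.
(C) q -> Dia q (the dual of axiom T) characterises the reflexive frames. Such an R need not be reflexive — not valid.
(D) Box q -> Dia q (axiom D) characterises the serial frames. Every such R is serial — valid.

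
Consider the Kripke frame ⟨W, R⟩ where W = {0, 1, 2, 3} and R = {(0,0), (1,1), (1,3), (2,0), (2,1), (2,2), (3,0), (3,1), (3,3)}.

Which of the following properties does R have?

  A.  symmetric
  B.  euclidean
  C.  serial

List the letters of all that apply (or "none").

C

(A) not symmetric: 2 R 0 but not 0 R 2.
(B) not euclidean: 2 R 0 and 2 R 1 but not 0 R 1.
(C) serial: every world has an R-successor.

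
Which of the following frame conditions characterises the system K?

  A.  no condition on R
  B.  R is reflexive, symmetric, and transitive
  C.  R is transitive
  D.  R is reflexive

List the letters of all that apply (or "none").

A

(A) K is sound and complete for exactly this class.
(B) this class determines S5, not K.
(C) this class determines K4, not K.
(D) this class determines T (= KT), not K.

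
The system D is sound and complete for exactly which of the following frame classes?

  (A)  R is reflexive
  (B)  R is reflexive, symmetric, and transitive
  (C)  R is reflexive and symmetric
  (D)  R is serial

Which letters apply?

(A) this class determines T (= KT), not D.
(B) this class determines S5, not D.
(C) this class determines B (= KTB), not D.
(D) D is sound and complete for exactly this class.

D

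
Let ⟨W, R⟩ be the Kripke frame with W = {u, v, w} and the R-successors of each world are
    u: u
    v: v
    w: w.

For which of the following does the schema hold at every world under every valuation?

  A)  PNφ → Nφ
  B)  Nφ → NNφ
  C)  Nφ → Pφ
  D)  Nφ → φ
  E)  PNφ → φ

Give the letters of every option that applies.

A, B, C, D, E

R is reflexive: each world relates to itself.
R is symmetric: every R-edge is matched by its reverse.
R is transitive: R is closed under composition.
R is euclidean: any two R-successors of the same world are R-related.
R is serial: every world has an R-successor.
(A) PNφ → Nφ is the dual of axiom 5, which corresponds to the euclidean property. R is euclidean — valid.
(B) axiom 4: valid iff R is transitive. R is transitive — valid.
(C) Nφ → Pφ (axiom D) characterises the serial frames. R is serial — valid.
(D) Nφ → φ (axiom T) characterises the reflexive frames. R is reflexive — valid.
(E) PNφ → φ is the dual of axiom B; it is valid on a frame exactly when R is symmetric. R is symmetric, so valid.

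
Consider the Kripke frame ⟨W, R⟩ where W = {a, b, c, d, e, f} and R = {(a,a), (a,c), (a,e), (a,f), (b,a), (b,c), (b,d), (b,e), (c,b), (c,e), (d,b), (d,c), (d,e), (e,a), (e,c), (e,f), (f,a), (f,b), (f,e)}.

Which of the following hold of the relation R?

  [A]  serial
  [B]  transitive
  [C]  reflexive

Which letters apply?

A

(A) serial: every world has an R-successor.
(B) not transitive: a R c and c R b but not a R b.
(C) not reflexive: not b R b.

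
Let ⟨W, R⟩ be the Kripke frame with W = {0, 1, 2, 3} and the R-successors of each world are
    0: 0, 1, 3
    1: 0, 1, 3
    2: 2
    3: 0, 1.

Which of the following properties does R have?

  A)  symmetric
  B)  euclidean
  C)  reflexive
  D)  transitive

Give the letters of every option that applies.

(A) symmetric: every R-edge is matched by its reverse.
(B) not euclidean: 0 R 3 and 0 R 3 but not 3 R 3.
(C) not reflexive: not 3 R 3.
(D) not transitive: 3 R 0 and 0 R 3 but not 3 R 3.

A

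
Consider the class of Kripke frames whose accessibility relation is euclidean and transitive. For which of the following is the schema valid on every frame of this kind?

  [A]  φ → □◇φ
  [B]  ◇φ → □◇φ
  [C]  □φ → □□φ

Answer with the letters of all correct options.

(A) φ → □◇φ is axiom B; it is valid on a frame exactly when R is symmetric. Such an R need not be symmetric, so not valid.
(B) ◇φ → □◇φ is axiom 5, which corresponds to the euclidean property. Every such R is euclidean — valid.
(C) □φ → □□φ is axiom 4; it is valid on a frame exactly when R is transitive. Every such R is transitive, so valid.

B, C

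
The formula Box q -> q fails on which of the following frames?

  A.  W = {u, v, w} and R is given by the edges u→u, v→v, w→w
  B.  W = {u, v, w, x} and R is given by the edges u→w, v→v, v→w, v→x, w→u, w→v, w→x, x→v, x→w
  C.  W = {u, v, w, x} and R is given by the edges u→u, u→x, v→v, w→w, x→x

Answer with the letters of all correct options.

B

The schema Box q -> q is axiom T; it is valid on a frame iff R is reflexive.
(A) R is reflexive (each world relates to itself), so the schema is valid here.
(B) R is not reflexive (not u R u), so the schema fails here.
(C) R is reflexive (each world relates to itself), so the schema is valid here.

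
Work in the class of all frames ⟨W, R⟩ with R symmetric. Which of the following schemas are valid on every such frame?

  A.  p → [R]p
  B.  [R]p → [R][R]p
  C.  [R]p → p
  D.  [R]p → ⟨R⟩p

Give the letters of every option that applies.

none

(A) p → [R]p is equivalent to ◇p→p; it holds exactly when R ⊆ identity. Such an R need not be a subset of the identity — not valid.
(B) [R]p → [R][R]p (axiom 4) characterises the transitive frames. Such an R need not be transitive — not valid.
(C) [R]p → p is axiom T, which corresponds to reflexivity. Such an R need not be reflexive — not valid.
(D) [R]p → ⟨R⟩p is axiom D, which corresponds to seriality. Such an R need not be serial — not valid.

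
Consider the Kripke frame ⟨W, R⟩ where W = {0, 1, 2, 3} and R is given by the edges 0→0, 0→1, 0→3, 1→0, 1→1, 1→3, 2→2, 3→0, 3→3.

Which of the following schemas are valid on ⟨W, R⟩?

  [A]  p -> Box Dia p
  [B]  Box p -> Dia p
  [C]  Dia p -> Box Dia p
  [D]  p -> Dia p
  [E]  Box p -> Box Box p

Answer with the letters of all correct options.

R is reflexive: each world relates to itself.
R is not symmetric: 1 R 3 but not 3 R 1.
R is not transitive: 3 R 0 and 0 R 1 but not 3 R 1.
R is not euclidean: 0 R 3 and 0 R 1 but not 3 R 1.
R is serial: every world has an R-successor.
(A) p -> Box Dia p is axiom B; it is valid on a frame exactly when R is symmetric. R is not symmetric, so not valid.
(B) Box p -> Dia p (axiom D) characterises the serial frames. R is serial — valid.
(C) Dia p -> Box Dia p is axiom 5, which corresponds to the euclidean property. R is not euclidean — not valid.
(D) p -> Dia p is the dual of axiom T, which corresponds to reflexivity. R is reflexive — valid.
(E) axiom 4: valid iff R is transitive. R is not transitive — not valid.

B, D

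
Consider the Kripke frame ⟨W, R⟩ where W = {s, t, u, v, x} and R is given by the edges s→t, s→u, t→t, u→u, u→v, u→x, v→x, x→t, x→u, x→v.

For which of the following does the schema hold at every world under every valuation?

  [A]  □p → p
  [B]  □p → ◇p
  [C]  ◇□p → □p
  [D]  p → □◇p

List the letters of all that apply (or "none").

R is not reflexive: not s R s.
R is not symmetric: s R t but not t R s.
R is not euclidean: s R t and s R u but not t R u.
R is serial: every world has an R-successor.
(A) □p → p is axiom T; it is valid on a frame exactly when R is reflexive. R is not reflexive, so not valid.
(B) □p → ◇p (axiom D) characterises the serial frames. R is serial — valid.
(C) the dual of axiom 5: valid iff R is euclidean. R is not euclidean — not valid.
(D) p → □◇p is axiom B; it is valid on a frame exactly when R is symmetric. R is not symmetric, so not valid.

B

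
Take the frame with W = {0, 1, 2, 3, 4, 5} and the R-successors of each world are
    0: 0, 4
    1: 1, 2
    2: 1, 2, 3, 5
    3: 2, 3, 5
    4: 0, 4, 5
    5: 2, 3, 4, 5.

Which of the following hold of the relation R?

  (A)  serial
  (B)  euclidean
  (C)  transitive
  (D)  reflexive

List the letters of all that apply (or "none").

(A) serial: every world has an R-successor.
(B) not euclidean: 2 R 1 and 2 R 3 but not 1 R 3.
(C) not transitive: 0 R 4 and 4 R 5 but not 0 R 5.
(D) reflexive: each world relates to itself.

A, D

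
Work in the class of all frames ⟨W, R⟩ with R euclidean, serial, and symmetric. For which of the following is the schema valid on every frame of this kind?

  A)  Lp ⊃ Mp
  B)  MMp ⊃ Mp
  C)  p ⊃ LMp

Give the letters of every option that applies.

A, B, C

Serial, symmetric and euclidean together give transitive (from symmetry + euclidean) and then reflexive; the relation is an equivalence.
(A) Lp ⊃ Mp is axiom D, which corresponds to seriality. Every such R is serial — valid.
(B) MMp ⊃ Mp (the dual of axiom 4) characterises the transitive frames. Every such R is transitive — valid.
(C) p ⊃ LMp (axiom B) characterises the symmetric frames. Every such R is symmetric — valid.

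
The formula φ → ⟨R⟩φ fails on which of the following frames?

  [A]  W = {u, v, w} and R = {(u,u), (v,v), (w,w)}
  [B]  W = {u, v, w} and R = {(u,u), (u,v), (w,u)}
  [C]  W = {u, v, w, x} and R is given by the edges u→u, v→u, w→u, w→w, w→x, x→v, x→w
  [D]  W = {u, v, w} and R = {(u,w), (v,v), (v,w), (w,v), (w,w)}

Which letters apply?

The schema φ → ⟨R⟩φ is the dual of axiom T; it is valid on a frame iff R is reflexive.
(A) R is reflexive (each world relates to itself), so the schema is valid here.
(B) R is not reflexive (not v R v), so the schema fails here.
(C) R is not reflexive (not v R v), so the schema fails here.
(D) R is not reflexive (not u R u), so the schema fails here.

B, C, D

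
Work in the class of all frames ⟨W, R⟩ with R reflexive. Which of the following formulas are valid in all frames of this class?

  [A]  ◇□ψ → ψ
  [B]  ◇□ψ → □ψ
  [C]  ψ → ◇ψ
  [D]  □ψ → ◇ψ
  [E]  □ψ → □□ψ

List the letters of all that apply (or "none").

C, D

A reflexive relation is serial.
(A) the dual of axiom B: valid iff R is symmetric. Such an R need not be symmetric — not valid.
(B) ◇□ψ → □ψ is the dual of axiom 5; it is valid on a frame exactly when R is euclidean. Such an R need not be euclidean, so not valid.
(C) ψ → ◇ψ is the dual of axiom T; it is valid on a frame exactly when R is reflexive. Every such R is reflexive, so valid.
(D) □ψ → ◇ψ (axiom D) characterises the serial frames. Every such R is serial — valid.
(E) □ψ → □□ψ (axiom 4) characterises the transitive frames. Such an R need not be transitive — not valid.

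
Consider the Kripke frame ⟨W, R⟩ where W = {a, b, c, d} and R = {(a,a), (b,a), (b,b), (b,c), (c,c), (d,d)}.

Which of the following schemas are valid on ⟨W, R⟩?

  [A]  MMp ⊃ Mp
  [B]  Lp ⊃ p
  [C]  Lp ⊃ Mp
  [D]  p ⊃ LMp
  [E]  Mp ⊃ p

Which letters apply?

A, B, C

R is reflexive: each world relates to itself.
R is not symmetric: b R a but not a R b.
R is transitive: R is closed under composition.
R is serial: every world has an R-successor.
R is not a subset of the identity: b R a with b ≠ a.
(A) MMp ⊃ Mp is the dual of axiom 4; it is valid on a frame exactly when R is transitive. R is transitive, so valid.
(B) Lp ⊃ p (axiom T) characterises the reflexive frames. R is reflexive — valid.
(C) Lp ⊃ Mp is axiom D; it is valid on a frame exactly when R is serial. R is serial, so valid.
(D) p ⊃ LMp is axiom B, which corresponds to symmetry. R is not symmetric — not valid.
(E) Mp ⊃ p (the converse of T) corresponds to R being a subset of the identity. Here R ⊄ identity, so not valid.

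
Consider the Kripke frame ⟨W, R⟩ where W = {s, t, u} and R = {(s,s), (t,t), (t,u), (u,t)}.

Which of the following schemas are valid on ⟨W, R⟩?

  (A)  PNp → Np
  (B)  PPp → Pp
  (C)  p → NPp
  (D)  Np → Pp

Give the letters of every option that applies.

C, D

R is symmetric: every R-edge is matched by its reverse.
R is not transitive: u R t and t R u but not u R u.
R is not euclidean: t R u and t R u but not u R u.
R is serial: every world has an R-successor.
(A) PNp → Np (the dual of axiom 5) characterises the euclidean frames. R is not euclidean — not valid.
(B) PPp → Pp is the dual of axiom 4, which corresponds to transitivity. R is not transitive — not valid.
(C) p → NPp is axiom B; it is valid on a frame exactly when R is symmetric. R is symmetric, so valid.
(D) Np → Pp (axiom D) characterises the serial frames. R is serial — valid.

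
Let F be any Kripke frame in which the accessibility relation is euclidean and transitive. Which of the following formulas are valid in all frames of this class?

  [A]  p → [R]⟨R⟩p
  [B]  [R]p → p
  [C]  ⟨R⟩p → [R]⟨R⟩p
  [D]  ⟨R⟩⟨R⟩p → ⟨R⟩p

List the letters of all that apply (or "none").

(A) p → [R]⟨R⟩p (axiom B) characterises the symmetric frames. Such an R need not be symmetric — not valid.
(B) [R]p → p (axiom T) characterises the reflexive frames. Such an R need not be reflexive — not valid.
(C) ⟨R⟩p → [R]⟨R⟩p (axiom 5) characterises the euclidean frames. Every such R is euclidean — valid.
(D) ⟨R⟩⟨R⟩p → ⟨R⟩p (the dual of axiom 4) characterises the transitive frames. Every such R is transitive — valid.

C, D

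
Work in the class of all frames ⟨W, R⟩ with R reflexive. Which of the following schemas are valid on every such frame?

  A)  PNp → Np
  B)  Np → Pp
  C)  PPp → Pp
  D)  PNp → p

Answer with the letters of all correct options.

B

A reflexive relation is serial.
(A) PNp → Np is the dual of axiom 5, which corresponds to the euclidean property. Such an R need not be euclidean — not valid.
(B) Np → Pp is axiom D, which corresponds to seriality. Every such R is serial — valid.
(C) PPp → Pp is the dual of axiom 4; it is valid on a frame exactly when R is transitive. Such an R need not be transitive, so not valid.
(D) PNp → p is the dual of axiom B, which corresponds to symmetry. Such an R need not be symmetric — not valid.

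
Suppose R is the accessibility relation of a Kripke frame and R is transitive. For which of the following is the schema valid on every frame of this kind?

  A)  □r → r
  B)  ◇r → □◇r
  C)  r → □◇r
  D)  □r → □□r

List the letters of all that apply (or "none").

D

(A) □r → r (axiom T) characterises the reflexive frames. Such an R need not be reflexive — not valid.
(B) axiom 5: valid iff R is euclidean. Such an R need not be euclidean — not valid.
(C) r → □◇r (axiom B) characterises the symmetric frames. Such an R need not be symmetric — not valid.
(D) axiom 4: valid iff R is transitive. Every such R is transitive — valid.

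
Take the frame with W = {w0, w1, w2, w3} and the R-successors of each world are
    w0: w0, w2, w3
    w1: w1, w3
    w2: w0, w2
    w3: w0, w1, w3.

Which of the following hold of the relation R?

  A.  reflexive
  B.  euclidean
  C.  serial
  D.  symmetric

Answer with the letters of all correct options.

(A) reflexive: each world relates to itself.
(B) not euclidean: w0 R w2 and w0 R w3 but not w2 R w3.
(C) serial: every world has an R-successor.
(D) symmetric: every R-edge is matched by its reverse.

A, C, D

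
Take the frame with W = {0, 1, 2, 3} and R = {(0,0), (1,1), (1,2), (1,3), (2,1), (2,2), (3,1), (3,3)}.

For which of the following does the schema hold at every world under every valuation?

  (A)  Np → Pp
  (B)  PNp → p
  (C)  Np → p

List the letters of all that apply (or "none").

A, B, C

R is reflexive: each world relates to itself.
R is symmetric: every R-edge is matched by its reverse.
R is serial: every world has an R-successor.
(A) Np → Pp is axiom D; it is valid on a frame exactly when R is serial. R is serial, so valid.
(B) the dual of axiom B: valid iff R is symmetric. R is symmetric — valid.
(C) Np → p (axiom T) characterises the reflexive frames. R is reflexive — valid.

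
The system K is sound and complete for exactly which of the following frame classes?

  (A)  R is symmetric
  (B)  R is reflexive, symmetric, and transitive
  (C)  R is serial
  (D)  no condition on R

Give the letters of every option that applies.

D

(A) this class determines KB, not K.
(B) this class determines S5, not K.
(C) this class determines D, not K.
(D) K is sound and complete for exactly this class.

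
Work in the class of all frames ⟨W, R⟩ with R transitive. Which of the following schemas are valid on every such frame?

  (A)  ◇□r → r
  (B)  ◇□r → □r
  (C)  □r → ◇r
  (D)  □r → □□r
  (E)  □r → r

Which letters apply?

D

(A) the dual of axiom B: valid iff R is symmetric. Such an R need not be symmetric — not valid.
(B) ◇□r → □r is the dual of axiom 5, which corresponds to the euclidean property. Such an R need not be euclidean — not valid.
(C) □r → ◇r is axiom D; it is valid on a frame exactly when R is serial. Such an R need not be serial, so not valid.
(D) □r → □□r (axiom 4) characterises the transitive frames. Every such R is transitive — valid.
(E) □r → r is axiom T, which corresponds to reflexivity. Such an R need not be reflexive — not valid.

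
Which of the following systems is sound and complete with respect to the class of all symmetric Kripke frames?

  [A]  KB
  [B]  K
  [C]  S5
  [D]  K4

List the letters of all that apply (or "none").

A

(A) KB is determined by exactly this class.
(B) K is determined by the class of arbitrary frames.
(C) S5 is determined by the class of reflexive, symmetric, and transitive frames.
(D) K4 is determined by the class of transitive frames.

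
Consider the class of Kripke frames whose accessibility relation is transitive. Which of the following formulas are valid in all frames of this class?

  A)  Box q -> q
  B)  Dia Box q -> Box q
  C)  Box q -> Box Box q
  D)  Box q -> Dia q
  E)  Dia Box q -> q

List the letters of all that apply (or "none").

(A) Box q -> q is axiom T, which corresponds to reflexivity. Such an R need not be reflexive — not valid.
(B) Dia Box q -> Box q is the dual of axiom 5, which corresponds to the euclidean property. Such an R need not be euclidean — not valid.
(C) Box q -> Box Box q is axiom 4, which corresponds to transitivity. Every such R is transitive — valid.
(D) Box q -> Dia q is axiom D; it is valid on a frame exactly when R is serial. Such an R need not be serial, so not valid.
(E) the dual of axiom B: valid iff R is symmetric. Such an R need not be symmetric — not valid.

C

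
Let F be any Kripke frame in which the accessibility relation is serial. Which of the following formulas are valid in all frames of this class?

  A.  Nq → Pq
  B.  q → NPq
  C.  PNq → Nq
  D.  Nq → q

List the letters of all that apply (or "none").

(A) Nq → Pq is axiom D, which corresponds to seriality. Every such R is serial — valid.
(B) q → NPq is axiom B, which corresponds to symmetry. Such an R need not be symmetric — not valid.
(C) PNq → Nq is the dual of axiom 5, which corresponds to the euclidean property. Such an R need not be euclidean — not valid.
(D) Nq → q is axiom T; it is valid on a frame exactly when R is reflexive. Such an R need not be reflexive, so not valid.

A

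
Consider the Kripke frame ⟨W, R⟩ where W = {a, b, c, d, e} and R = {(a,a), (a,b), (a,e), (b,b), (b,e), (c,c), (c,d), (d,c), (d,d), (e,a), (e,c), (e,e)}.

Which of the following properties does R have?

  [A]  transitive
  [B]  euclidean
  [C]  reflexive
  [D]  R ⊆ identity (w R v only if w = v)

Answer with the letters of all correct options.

C

(A) not transitive: a R e and e R c but not a R c.
(B) not euclidean: a R b and a R a but not b R a.
(C) reflexive: each world relates to itself.
(D) not ⊆ identity: a R b with a ≠ b.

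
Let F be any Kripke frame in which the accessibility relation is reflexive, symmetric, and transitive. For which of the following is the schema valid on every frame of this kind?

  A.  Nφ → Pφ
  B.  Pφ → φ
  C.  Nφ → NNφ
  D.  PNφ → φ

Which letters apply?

A, C, D

A relation that is reflexive, symmetric, and transitive is also euclidean and serial.
(A) Nφ → Pφ is axiom D, which corresponds to seriality. Every such R is serial — valid.
(B) Pφ → φ (the converse of T) corresponds to R being a subset of the identity. Such an R need not be a subset of the identity, so not valid.
(C) Nφ → NNφ is axiom 4, which corresponds to transitivity. Every such R is transitive — valid.
(D) PNφ → φ (the dual of axiom B) characterises the symmetric frames. Every such R is symmetric — valid.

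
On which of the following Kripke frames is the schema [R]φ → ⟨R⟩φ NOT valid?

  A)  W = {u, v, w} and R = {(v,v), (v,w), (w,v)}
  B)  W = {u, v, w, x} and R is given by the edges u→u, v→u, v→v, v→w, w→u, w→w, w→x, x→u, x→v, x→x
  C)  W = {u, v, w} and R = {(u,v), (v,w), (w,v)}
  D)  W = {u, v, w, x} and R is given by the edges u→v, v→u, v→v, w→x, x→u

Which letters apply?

A

The schema [R]φ → ⟨R⟩φ is axiom D; it is valid on a frame iff R is serial.
(A) R is not serial (u has no R-successor), so the schema fails here.
(B) R is serial (every world has an R-successor), so the schema is valid here.
(C) R is serial (every world has an R-successor), so the schema is valid here.
(D) R is serial (every world has an R-successor), so the schema is valid here.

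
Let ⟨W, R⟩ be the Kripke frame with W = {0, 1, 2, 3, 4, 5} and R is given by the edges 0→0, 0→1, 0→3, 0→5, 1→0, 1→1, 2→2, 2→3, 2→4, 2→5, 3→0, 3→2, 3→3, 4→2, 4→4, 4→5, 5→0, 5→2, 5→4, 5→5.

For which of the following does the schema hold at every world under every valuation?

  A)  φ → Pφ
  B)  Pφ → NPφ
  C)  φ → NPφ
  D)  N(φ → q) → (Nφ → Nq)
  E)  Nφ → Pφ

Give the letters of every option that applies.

A, C, D, E

R is reflexive: each world relates to itself.
R is symmetric: every R-edge is matched by its reverse.
R is not euclidean: 0 R 1 and 0 R 3 but not 1 R 3.
R is serial: every world has an R-successor.
(A) φ → Pφ is the dual of axiom T; it is valid on a frame exactly when R is reflexive. R is reflexive, so valid.
(B) Pφ → NPφ (axiom 5) characterises the euclidean frames. R is not euclidean — not valid.
(C) φ → NPφ is axiom B; it is valid on a frame exactly when R is symmetric. R is symmetric, so valid.
(D) this is just K, valid on every normal frame.
(E) Nφ → Pφ is axiom D, which corresponds to seriality. R is serial — valid.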